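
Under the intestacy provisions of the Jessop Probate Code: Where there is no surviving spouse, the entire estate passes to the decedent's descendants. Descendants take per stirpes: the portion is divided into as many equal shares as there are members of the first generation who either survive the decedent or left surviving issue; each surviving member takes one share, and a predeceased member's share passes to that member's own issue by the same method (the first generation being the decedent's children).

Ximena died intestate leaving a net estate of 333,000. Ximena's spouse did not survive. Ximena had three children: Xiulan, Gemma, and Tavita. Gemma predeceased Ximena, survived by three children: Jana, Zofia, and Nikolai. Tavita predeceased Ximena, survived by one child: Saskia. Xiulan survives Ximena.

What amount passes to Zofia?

The entire 333,000 passes to the descendants.
That amount (333,000) is divided into 3 shares of 111,000: Xiulan takes 111,000; Gemma's 111,000 share passes to Gemma's issue; Tavita's 111,000 share passes to Tavita's issue.
Gemma's share (111,000) is divided into 3 shares of 37,000: Jana, Zofia, and Nikolai each take 37,000.
Tavita's share (111,000) passes entirely to Saskia.

Zofia receives 37,000.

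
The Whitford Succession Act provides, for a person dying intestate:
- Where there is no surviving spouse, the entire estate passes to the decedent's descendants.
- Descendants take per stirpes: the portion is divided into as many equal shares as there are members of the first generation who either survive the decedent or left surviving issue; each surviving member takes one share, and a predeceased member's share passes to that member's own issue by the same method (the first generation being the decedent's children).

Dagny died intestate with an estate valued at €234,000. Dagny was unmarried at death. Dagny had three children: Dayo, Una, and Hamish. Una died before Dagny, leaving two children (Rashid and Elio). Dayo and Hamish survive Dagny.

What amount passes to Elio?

Elio receives €39,000.

The entire €234,000 passes to the descendants.
That amount (€234,000) is divided into 3 shares of €78,000: Dayo and Hamish each take €78,000; Una's €78,000 share passes to Una's issue.
Una's share (€78,000) is divided into 2 shares of €39,000: Rashid and Elio each take €39,000.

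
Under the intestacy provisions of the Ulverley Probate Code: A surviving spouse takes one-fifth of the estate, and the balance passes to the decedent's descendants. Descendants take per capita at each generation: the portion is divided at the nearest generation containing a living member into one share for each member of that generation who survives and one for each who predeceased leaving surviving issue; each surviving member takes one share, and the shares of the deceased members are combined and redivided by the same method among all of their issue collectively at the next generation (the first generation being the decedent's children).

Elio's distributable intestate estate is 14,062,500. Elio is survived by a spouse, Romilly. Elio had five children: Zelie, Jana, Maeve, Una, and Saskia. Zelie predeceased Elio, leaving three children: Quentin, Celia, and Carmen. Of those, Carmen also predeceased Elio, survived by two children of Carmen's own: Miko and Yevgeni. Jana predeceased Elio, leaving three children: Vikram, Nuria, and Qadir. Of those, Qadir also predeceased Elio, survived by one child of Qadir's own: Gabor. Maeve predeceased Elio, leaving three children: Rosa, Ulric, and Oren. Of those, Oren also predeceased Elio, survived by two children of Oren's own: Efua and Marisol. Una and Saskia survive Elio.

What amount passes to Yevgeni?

Yevgeni receives 450,000.

Romilly takes one-fifth of 14,062,500 = 2,812,500. The remaining 11,250,000 passes to the descendants.
The descendants' portion (11,250,000) is divided at the children's generation into 5 shares of 2,250,000. Una and Saskia each take 2,250,000. The 3 shares of the deceased (Zelie, Jana, and Maeve) are combined into a pool of 6,750,000.
That pool (6,750,000) is divided at the grandchildren's generation into 9 shares of 750,000. Quentin, Celia, Vikram, Nuria, Rosa, and Ulric each take 750,000. The 3 shares of the deceased (Carmen, Qadir, and Oren) are combined into a pool of 2,250,000.
That pool (2,250,000) is divided at the great-grandchildren's generation equally among Miko, Yevgeni, Gabor, Efua, and Marisol: 450,000 each.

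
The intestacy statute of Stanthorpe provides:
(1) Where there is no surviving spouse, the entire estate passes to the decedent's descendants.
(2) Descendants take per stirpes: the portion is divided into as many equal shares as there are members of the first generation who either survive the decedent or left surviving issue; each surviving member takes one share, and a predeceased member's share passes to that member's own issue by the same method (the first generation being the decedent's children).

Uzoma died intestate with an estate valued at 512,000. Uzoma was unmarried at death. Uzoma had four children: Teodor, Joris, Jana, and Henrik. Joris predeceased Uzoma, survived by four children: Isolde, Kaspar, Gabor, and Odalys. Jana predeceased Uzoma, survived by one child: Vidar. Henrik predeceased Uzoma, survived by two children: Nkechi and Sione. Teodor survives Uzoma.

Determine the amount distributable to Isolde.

Isolde receives 32,000.

The entire 512,000 passes to the descendants.
That amount (512,000) is divided into 4 shares of 128,000: Teodor takes 128,000; Joris's 128,000 share passes to Joris's issue; Jana's 128,000 share passes to Jana's issue; Henrik's 128,000 share passes to Henrik's issue.
Joris's share (128,000) is divided into 4 shares of 32,000: Isolde, Kaspar, Gabor, and Odalys each take 32,000.
Jana's share (128,000) passes entirely to Vidar.
Henrik's share (128,000) is divided into 2 shares of 64,000: Nkechi and Sione each take 64,000.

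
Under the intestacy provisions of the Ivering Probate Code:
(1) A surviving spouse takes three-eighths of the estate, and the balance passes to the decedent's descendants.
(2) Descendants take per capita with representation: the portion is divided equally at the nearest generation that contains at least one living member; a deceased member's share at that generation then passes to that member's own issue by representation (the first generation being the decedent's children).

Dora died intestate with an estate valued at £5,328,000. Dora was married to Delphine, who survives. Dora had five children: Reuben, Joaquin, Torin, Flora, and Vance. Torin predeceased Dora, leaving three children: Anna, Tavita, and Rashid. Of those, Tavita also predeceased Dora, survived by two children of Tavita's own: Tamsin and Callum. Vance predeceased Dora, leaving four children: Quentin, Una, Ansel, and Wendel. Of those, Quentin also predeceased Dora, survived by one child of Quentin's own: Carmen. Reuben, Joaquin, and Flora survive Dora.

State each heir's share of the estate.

Delphine takes three-eighths of £5,328,000 = £1,998,000. The remaining £3,330,000 passes to the descendants.
The descendants' portion (£3,330,000) is divided into 5 shares of £666,000: Reuben, Joaquin, and Flora each take £666,000; Torin's £666,000 share passes to Torin's issue; Vance's £666,000 share passes to Vance's issue.
Torin's share (£666,000) is divided into 3 shares of £222,000: Anna and Rashid each take £222,000; Tavita's £222,000 share passes to Tavita's issue.
Tavita's share (£222,000) is divided into 2 shares of £111,000: Tamsin and Callum each take £111,000.
Vance's share (£666,000) is divided into 4 shares of £166,500: Una, Ansel, and Wendel each take £166,500; Quentin's £166,500 share passes to Quentin's issue.
Quentin's share (£166,500) passes entirely to Carmen.

Delphine: £1,998,000; Reuben: £666,000; Joaquin: £666,000; Anna: £222,000; Tamsin: £111,000; Callum: £111,000; Rashid: £222,000; Flora: £666,000; Carmen: £166,500; Una: £166,500; Ansel: £166,500; Wendel: £166,500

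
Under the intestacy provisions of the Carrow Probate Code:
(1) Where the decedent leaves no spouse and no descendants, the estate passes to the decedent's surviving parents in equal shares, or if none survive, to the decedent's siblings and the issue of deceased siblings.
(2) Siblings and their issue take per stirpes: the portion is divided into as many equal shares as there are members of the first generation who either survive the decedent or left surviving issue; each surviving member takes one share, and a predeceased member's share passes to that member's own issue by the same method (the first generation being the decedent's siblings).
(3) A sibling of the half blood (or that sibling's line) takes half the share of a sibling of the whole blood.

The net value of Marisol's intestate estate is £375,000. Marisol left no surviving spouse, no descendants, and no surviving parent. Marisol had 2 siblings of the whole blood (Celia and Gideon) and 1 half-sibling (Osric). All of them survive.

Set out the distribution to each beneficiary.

The entire £375,000 passes to the siblings and their issue.
Counting each half-blood sibling's line as half a unit, there are 5/2 units in £375,000, so one unit is £150,000. Whole-blood lines (Celia and Gideon) take £150,000 each; half-blood lines (Osric) take £75,000 each.

Osric: £75,000; Celia: £150,000; Gideon: £150,000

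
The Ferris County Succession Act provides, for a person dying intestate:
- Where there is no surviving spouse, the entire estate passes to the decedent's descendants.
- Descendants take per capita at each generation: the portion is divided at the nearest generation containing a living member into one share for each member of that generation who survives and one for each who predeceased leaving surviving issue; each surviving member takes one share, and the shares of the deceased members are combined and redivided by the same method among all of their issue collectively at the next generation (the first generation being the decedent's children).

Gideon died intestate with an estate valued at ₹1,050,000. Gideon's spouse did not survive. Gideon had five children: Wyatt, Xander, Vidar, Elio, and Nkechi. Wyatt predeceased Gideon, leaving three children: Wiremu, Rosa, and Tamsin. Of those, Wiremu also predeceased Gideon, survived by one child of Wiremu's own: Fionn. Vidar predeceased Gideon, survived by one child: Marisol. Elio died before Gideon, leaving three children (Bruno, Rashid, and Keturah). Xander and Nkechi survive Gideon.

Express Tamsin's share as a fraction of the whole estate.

The entire ₹1,050,000 passes to the descendants.
That amount (₹1,050,000) is divided at the children's generation into 5 shares of ₹210,000. Xander and Nkechi each take ₹210,000. The 3 shares of the deceased (Wyatt, Vidar, and Elio) are combined into a pool of ₹630,000.
That pool (₹630,000) is divided at the grandchildren's generation into 7 shares of ₹90,000. Rosa, Tamsin, Marisol, Bruno, Rashid, and Keturah each take ₹90,000. The remaining share for the deceased Wiremu (₹90,000) is carried to the next generation.
That pool (₹90,000) passes entirely to Fionn, the sole taker at the great-grandchildren's generation.

Tamsin receives 3/35 of the estate.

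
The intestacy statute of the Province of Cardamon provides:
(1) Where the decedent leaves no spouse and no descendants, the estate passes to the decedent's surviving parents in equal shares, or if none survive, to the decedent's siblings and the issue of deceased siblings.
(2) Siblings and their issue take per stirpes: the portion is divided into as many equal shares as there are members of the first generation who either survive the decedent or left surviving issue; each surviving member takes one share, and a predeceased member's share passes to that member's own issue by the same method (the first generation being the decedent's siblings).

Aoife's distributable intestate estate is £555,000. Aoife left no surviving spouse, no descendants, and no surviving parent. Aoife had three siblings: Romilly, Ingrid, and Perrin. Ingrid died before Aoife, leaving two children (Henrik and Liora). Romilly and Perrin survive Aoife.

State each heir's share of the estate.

The entire £555,000 passes to the siblings and their issue.
That amount (£555,000) is divided into 3 shares of £185,000: Romilly and Perrin each take £185,000; Ingrid's £185,000 share passes to Ingrid's issue.
Ingrid's share (£185,000) is divided into 2 shares of £92,500: Henrik and Liora each take £92,500.

Romilly: £185,000; Henrik: £92,500; Liora: £92,500; Perrin: £185,000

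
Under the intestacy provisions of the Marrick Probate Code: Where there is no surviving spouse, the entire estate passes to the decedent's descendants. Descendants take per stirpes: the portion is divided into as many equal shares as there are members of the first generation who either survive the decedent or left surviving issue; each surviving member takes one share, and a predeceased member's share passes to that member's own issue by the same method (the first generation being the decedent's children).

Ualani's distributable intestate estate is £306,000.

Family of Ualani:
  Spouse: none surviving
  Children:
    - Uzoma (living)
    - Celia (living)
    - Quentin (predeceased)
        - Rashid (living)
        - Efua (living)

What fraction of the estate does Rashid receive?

Rashid receives 1/6 of the estate.

The entire £306,000 passes to the descendants.
That amount (£306,000) is divided into 3 shares of £102,000: Uzoma and Celia each take £102,000; Quentin's £102,000 share passes to Quentin's issue.
Quentin's share (£102,000) is divided into 2 shares of £51,000: Rashid and Efua each take £51,000.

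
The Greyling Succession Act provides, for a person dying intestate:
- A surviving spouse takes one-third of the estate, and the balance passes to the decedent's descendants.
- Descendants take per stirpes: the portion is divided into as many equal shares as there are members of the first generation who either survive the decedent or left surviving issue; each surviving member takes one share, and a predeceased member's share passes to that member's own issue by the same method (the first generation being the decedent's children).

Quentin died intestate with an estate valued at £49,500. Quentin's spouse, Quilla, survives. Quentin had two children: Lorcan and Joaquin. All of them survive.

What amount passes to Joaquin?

Joaquin receives £16,500.

Quilla takes one-third of £49,500 = £16,500. The remaining £33,000 passes to the descendants.
The descendants' portion (£33,000) is divided into 2 shares of £16,500: Lorcan and Joaquin each take £16,500.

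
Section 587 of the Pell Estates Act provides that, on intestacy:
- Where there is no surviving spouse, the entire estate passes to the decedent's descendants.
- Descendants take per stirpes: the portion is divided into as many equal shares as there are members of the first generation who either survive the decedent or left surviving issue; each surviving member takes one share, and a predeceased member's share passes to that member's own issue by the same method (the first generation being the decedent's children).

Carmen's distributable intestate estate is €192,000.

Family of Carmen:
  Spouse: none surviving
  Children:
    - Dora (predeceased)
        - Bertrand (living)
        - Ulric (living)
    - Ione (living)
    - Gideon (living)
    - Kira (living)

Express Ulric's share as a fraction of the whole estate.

Ulric receives 1/8 of the estate.

The entire €192,000 passes to the descendants.
That amount (€192,000) is divided into 4 shares of €48,000: Ione, Gideon, and Kira each take €48,000; Dora's €48,000 share passes to Dora's issue.
Dora's share (€48,000) is divided into 2 shares of €24,000: Bertrand and Ulric each take €24,000.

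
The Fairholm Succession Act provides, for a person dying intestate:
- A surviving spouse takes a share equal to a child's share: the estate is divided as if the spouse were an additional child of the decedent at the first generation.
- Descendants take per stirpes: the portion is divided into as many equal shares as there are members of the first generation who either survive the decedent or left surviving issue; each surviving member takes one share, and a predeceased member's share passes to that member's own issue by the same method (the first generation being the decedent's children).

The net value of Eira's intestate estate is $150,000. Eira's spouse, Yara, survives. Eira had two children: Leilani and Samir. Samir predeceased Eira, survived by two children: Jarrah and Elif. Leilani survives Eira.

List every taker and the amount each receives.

Yara: $50,000; Leilani: $50,000; Jarrah: $25,000; Elif: $25,000

The spouse counts as an additional share at the children's level, so there are 3 primary shares of $50,000. Yara takes one such share ($50,000).
The children's combined portion ($100,000) is divided into 2 shares of $50,000: Leilani takes $50,000; Samir's $50,000 share passes to Samir's issue.
Samir's share ($50,000) is divided into 2 shares of $25,000: Jarrah and Elif each take $25,000.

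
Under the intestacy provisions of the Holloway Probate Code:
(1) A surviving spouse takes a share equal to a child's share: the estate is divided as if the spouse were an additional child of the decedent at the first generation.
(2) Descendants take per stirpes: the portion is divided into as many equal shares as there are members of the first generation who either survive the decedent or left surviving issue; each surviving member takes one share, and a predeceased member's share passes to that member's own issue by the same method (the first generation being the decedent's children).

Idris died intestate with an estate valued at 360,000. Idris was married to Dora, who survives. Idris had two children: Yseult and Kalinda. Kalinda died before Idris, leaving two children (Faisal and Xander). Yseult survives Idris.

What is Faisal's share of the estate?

Faisal receives 60,000.

The spouse counts as an additional share at the children's level, so there are 3 primary shares of 120,000. Dora takes one such share (120,000).
The children's combined portion (240,000) is divided into 2 shares of 120,000: Yseult takes 120,000; Kalinda's 120,000 share passes to Kalinda's issue.
Kalinda's share (120,000) is divided into 2 shares of 60,000: Faisal and Xander each take 60,000.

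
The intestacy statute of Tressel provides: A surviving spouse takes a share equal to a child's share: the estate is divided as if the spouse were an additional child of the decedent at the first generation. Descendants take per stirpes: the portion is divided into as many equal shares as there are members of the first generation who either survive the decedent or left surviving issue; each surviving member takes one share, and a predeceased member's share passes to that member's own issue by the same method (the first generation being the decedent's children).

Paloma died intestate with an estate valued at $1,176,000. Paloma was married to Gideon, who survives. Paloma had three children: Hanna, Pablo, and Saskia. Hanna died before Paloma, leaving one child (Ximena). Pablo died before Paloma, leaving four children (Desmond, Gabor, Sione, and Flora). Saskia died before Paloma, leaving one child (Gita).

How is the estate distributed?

Gideon: $294,000; Ximena: $294,000; Desmond: $73,500; Gabor: $73,500; Sione: $73,500; Flora: $73,500; Gita: $294,000

The spouse counts as an additional share at the children's level, so there are 4 primary shares of $294,000. Gideon takes one such share ($294,000).
The children's combined portion ($882,000) is divided into 3 shares of $294,000: Hanna's $294,000 share passes to Hanna's issue; Pablo's $294,000 share passes to Pablo's issue; Saskia's $294,000 share passes to Saskia's issue.
Hanna's share ($294,000) passes entirely to Ximena.
Pablo's share ($294,000) is divided into 4 shares of $73,500: Desmond, Gabor, Sione, and Flora each take $73,500.
Saskia's share ($294,000) passes entirely to Gita.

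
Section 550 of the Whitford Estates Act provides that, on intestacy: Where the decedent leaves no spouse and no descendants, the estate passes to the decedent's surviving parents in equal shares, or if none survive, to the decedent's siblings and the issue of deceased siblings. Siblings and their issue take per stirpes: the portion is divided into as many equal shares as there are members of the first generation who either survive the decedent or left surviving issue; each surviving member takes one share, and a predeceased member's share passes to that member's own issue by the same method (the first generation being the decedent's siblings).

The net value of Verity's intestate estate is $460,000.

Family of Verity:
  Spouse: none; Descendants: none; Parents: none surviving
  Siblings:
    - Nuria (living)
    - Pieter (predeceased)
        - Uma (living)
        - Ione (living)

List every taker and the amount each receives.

The entire $460,000 passes to the siblings and their issue.
That amount ($460,000) is divided into 2 shares of $230,000: Nuria takes $230,000; Pieter's $230,000 share passes to Pieter's issue.
Pieter's share ($230,000) is divided into 2 shares of $115,000: Uma and Ione each take $115,000.

Nuria: $230,000; Uma: $115,000; Ione: $115,000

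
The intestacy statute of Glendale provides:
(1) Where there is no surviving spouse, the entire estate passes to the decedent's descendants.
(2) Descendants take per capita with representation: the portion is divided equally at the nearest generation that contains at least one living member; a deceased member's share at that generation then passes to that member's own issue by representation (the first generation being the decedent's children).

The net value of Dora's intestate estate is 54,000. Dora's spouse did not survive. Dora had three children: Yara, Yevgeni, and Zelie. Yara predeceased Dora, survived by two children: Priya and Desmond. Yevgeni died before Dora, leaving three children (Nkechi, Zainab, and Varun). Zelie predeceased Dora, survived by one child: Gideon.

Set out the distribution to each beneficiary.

Priya: 9,000; Desmond: 9,000; Nkechi: 9,000; Zainab: 9,000; Varun: 9,000; Gideon: 9,000

The entire 54,000 passes to the descendants.
No child survives, so the initial division is made at the grandchildren's generation.
That amount (54,000) is divided into 6 shares of 9,000: Priya, Desmond, Nkechi, Zainab, Varun, and Gideon each take 9,000.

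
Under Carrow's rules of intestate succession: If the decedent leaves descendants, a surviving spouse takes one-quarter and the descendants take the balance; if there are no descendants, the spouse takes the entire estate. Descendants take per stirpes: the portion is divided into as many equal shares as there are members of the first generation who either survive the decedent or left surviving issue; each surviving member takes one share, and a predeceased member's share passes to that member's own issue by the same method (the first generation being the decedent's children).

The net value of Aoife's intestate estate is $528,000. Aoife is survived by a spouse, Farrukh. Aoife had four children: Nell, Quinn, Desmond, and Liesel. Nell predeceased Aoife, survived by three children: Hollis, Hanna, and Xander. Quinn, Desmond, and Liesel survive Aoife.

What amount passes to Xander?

Xander receives $33,000.

Farrukh takes one-quarter of $528,000 = $132,000. The remaining $396,000 passes to the descendants.
The descendants' portion ($396,000) is divided into 4 shares of $99,000: Quinn, Desmond, and Liesel each take $99,000; Nell's $99,000 share passes to Nell's issue.
Nell's share ($99,000) is divided into 3 shares of $33,000: Hollis, Hanna, and Xander each take $33,000.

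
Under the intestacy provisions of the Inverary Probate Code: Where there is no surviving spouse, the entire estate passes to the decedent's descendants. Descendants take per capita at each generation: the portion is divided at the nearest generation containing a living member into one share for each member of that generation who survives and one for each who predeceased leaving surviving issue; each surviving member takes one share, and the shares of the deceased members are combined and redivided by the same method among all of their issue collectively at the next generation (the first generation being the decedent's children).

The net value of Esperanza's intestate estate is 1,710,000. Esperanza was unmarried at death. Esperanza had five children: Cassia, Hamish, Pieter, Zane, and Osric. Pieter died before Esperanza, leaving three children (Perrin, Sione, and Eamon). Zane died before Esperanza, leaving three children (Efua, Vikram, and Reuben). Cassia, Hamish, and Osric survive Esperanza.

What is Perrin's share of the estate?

Perrin receives 114,000.

The entire 1,710,000 passes to the descendants.
That amount (1,710,000) is divided at the children's generation into 5 shares of 342,000. Cassia, Hamish, and Osric each take 342,000. The 2 shares of the deceased (Pieter and Zane) are combined into a pool of 684,000.
That pool (684,000) is divided at the grandchildren's generation equally among Perrin, Sione, Eamon, Efua, Vikram, and Reuben: 114,000 each.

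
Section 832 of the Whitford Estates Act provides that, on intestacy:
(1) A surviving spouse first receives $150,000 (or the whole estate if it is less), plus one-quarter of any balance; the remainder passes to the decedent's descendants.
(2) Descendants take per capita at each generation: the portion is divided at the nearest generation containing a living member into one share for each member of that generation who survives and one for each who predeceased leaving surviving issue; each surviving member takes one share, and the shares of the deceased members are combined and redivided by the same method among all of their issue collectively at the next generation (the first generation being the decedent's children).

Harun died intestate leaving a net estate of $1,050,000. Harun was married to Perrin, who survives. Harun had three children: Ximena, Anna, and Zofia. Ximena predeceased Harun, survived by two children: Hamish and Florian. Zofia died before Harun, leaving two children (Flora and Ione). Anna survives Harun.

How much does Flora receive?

Perrin first takes $150,000, leaving a balance of $900,000. Perrin then takes one-quarter of the balance ($225,000), for a total of $375,000. The remaining $675,000 passes to the descendants.
The descendants' portion ($675,000) is divided at the children's generation into 3 shares of $225,000. Anna takes $225,000. The 2 shares of the deceased (Ximena and Zofia) are combined into a pool of $450,000.
That pool ($450,000) is divided at the grandchildren's generation equally among Hamish, Florian, Flora, and Ione: $112,500 each.

Flora receives $112,500.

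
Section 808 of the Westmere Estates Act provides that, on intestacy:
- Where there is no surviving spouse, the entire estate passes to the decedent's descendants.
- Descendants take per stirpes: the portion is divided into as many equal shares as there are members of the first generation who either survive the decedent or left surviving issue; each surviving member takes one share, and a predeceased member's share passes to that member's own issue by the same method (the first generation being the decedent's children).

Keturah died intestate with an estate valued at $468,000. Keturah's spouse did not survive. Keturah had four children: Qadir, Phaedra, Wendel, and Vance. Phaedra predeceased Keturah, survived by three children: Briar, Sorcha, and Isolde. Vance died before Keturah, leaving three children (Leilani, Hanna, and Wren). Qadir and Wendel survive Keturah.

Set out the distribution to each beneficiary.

The entire $468,000 passes to the descendants.
That amount ($468,000) is divided into 4 shares of $117,000: Qadir and Wendel each take $117,000; Phaedra's $117,000 share passes to Phaedra's issue; Vance's $117,000 share passes to Vance's issue.
Phaedra's share ($117,000) is divided into 3 shares of $39,000: Briar, Sorcha, and Isolde each take $39,000.
Vance's share ($117,000) is divided into 3 shares of $39,000: Leilani, Hanna, and Wren each take $39,000.

Qadir: $117,000; Briar: $39,000; Sorcha: $39,000; Isolde: $39,000; Wendel: $117,000; Leilani: $39,000; Hanna: $39,000; Wren: $39,000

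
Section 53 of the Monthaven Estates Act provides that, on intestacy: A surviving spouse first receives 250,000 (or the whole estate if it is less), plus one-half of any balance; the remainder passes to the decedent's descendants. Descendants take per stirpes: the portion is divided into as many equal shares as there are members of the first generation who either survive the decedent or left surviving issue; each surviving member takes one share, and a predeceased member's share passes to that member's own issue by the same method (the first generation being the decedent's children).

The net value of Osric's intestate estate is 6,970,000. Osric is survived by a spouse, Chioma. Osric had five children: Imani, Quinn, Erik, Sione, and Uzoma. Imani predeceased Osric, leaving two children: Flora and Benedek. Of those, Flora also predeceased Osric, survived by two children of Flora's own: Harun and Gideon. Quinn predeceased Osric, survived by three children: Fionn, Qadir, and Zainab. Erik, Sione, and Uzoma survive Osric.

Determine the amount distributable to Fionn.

Chioma first takes 250,000, leaving a balance of 6,720,000. Chioma then takes one-half of the balance (3,360,000), for a total of 3,610,000. The remaining 3,360,000 passes to the descendants.
The descendants' portion (3,360,000) is divided into 5 shares of 672,000: Erik, Sione, and Uzoma each take 672,000; Imani's 672,000 share passes to Imani's issue; Quinn's 672,000 share passes to Quinn's issue.
Imani's share (672,000) is divided into 2 shares of 336,000: Benedek takes 336,000; Flora's 336,000 share passes to Flora's issue.
Flora's share (336,000) is divided into 2 shares of 168,000: Harun and Gideon each take 168,000.
Quinn's share (672,000) is divided into 3 shares of 224,000: Fionn, Qadir, and Zainab each take 224,000.

Fionn receives 224,000.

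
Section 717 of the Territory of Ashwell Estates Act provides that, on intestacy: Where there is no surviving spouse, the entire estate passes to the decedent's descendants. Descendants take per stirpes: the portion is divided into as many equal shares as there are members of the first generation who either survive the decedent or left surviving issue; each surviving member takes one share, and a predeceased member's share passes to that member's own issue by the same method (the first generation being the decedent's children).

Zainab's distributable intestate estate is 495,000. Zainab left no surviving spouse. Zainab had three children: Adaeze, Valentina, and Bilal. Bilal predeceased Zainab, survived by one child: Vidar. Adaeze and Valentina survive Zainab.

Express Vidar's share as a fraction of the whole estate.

Vidar receives 1/3 of the estate.

The entire 495,000 passes to the descendants.
That amount (495,000) is divided into 3 shares of 165,000: Adaeze and Valentina each take 165,000; Bilal's 165,000 share passes to Bilal's issue.
Bilal's share (165,000) passes entirely to Vidar.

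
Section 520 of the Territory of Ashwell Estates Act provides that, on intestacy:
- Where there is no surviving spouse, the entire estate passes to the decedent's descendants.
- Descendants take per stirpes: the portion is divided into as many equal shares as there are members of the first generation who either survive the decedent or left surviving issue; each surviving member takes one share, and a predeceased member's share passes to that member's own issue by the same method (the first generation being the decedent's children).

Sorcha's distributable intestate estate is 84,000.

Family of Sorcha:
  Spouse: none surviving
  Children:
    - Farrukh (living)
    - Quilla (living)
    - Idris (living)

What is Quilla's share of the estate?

Quilla receives 28,000.

The entire 84,000 passes to the descendants.
That amount (84,000) is divided into 3 shares of 28,000: Farrukh, Quilla, and Idris each take 28,000.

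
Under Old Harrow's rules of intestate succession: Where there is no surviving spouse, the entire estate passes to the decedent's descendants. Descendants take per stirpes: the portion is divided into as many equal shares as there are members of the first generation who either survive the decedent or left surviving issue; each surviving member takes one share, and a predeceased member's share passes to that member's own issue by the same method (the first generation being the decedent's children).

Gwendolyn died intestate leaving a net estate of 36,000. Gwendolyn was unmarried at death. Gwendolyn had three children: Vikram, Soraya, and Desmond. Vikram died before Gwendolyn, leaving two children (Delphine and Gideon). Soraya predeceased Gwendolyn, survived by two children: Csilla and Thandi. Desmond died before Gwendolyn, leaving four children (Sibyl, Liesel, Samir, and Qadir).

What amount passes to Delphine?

The entire 36,000 passes to the descendants.
That amount (36,000) is divided into 3 shares of 12,000: Vikram's 12,000 share passes to Vikram's issue; Soraya's 12,000 share passes to Soraya's issue; Desmond's 12,000 share passes to Desmond's issue.
Vikram's share (12,000) is divided into 2 shares of 6,000: Delphine and Gideon each take 6,000.
Soraya's share (12,000) is divided into 2 shares of 6,000: Csilla and Thandi each take 6,000.
Desmond's share (12,000) is divided into 4 shares of 3,000: Sibyl, Liesel, Samir, and Qadir each take 3,000.

Delphine receives 6,000.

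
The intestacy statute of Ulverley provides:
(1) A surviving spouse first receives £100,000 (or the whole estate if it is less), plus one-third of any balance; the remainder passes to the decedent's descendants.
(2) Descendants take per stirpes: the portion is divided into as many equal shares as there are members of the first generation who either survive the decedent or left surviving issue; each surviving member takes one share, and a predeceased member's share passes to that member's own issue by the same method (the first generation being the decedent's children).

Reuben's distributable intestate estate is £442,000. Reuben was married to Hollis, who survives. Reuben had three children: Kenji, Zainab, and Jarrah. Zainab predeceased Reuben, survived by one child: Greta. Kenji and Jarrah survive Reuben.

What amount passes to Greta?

Greta receives £76,000.

Hollis first takes £100,000, leaving a balance of £342,000. Hollis then takes one-third of the balance (£114,000), for a total of £214,000. The remaining £228,000 passes to the descendants.
The descendants' portion (£228,000) is divided into 3 shares of £76,000: Kenji and Jarrah each take £76,000; Zainab's £76,000 share passes to Zainab's issue.
Zainab's share (£76,000) passes entirely to Greta.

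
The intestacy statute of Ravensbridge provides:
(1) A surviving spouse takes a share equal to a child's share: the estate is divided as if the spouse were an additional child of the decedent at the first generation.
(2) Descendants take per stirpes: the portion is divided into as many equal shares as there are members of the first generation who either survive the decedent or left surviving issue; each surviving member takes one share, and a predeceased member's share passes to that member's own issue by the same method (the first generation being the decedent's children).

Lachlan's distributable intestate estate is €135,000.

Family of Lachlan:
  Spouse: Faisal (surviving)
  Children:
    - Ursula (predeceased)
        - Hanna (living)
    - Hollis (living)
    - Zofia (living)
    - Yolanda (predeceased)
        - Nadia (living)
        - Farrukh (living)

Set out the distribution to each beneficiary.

Faisal: €27,000; Hanna: €27,000; Hollis: €27,000; Zofia: €27,000; Nadia: €13,500; Farrukh: €13,500

The spouse counts as an additional share at the children's level, so there are 5 primary shares of €27,000. Faisal takes one such share (€27,000).
The children's combined portion (€108,000) is divided into 4 shares of €27,000: Hollis and Zofia each take €27,000; Ursula's €27,000 share passes to Ursula's issue; Yolanda's €27,000 share passes to Yolanda's issue.
Ursula's share (€27,000) passes entirely to Hanna.
Yolanda's share (€27,000) is divided into 2 shares of €13,500: Nadia and Farrukh each take €13,500.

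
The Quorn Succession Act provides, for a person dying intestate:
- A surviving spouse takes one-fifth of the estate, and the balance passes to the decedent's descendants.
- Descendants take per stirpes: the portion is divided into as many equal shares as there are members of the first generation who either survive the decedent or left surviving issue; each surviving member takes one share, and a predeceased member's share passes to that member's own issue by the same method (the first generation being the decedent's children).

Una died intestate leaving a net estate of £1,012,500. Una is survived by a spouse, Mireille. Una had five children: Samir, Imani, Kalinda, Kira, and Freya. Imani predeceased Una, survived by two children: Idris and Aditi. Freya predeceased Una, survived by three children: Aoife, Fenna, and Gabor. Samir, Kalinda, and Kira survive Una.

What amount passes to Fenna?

Fenna receives £54,000.

Mireille takes one-fifth of £1,012,500 = £202,500. The remaining £810,000 passes to the descendants.
The descendants' portion (£810,000) is divided into 5 shares of £162,000: Samir, Kalinda, and Kira each take £162,000; Imani's £162,000 share passes to Imani's issue; Freya's £162,000 share passes to Freya's issue.
Imani's share (£162,000) is divided into 2 shares of £81,000: Idris and Aditi each take £81,000.
Freya's share (£162,000) is divided into 3 shares of £54,000: Aoife, Fenna, and Gabor each take £54,000.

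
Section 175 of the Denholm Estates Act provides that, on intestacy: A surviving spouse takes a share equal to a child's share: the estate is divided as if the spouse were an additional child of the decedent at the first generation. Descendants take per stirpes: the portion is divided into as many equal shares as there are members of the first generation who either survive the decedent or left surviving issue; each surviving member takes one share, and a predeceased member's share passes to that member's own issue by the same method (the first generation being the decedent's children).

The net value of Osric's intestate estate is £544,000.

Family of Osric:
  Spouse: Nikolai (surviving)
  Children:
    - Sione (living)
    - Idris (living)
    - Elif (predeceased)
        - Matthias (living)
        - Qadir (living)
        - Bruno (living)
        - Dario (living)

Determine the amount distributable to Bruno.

Bruno receives £34,000.

The spouse counts as an additional share at the children's level, so there are 4 primary shares of £136,000. Nikolai takes one such share (£136,000).
The children's combined portion (£408,000) is divided into 3 shares of £136,000: Sione and Idris each take £136,000; Elif's £136,000 share passes to Elif's issue.
Elif's share (£136,000) is divided into 4 shares of £34,000: Matthias, Qadir, Bruno, and Dario each take £34,000.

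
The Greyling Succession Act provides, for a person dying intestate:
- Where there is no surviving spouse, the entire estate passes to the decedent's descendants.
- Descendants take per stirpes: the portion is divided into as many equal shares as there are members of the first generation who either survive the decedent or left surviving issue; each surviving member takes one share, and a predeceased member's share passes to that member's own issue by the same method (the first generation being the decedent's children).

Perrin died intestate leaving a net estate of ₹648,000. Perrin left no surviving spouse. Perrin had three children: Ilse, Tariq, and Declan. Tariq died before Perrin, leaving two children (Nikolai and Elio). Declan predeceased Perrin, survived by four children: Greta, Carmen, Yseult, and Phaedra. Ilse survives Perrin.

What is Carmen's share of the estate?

Carmen receives ₹54,000.

The entire ₹648,000 passes to the descendants.
That amount (₹648,000) is divided into 3 shares of ₹216,000: Ilse takes ₹216,000; Tariq's ₹216,000 share passes to Tariq's issue; Declan's ₹216,000 share passes to Declan's issue.
Tariq's share (₹216,000) is divided into 2 shares of ₹108,000: Nikolai and Elio each take ₹108,000.
Declan's share (₹216,000) is divided into 4 shares of ₹54,000: Greta, Carmen, Yseult, and Phaedra each take ₹54,000.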